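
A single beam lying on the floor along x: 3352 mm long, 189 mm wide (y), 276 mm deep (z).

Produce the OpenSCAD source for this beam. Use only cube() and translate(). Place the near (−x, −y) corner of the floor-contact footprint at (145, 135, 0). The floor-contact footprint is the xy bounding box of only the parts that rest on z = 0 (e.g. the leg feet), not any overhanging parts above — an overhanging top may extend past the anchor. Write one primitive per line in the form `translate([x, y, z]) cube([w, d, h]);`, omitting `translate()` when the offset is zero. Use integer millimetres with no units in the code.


translate([145, 135, 0]) cube([3352, 189, 276]);


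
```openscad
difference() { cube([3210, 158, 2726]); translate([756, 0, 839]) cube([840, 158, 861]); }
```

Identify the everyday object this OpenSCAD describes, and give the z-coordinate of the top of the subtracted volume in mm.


A wall with a window opening. The window head height is 1700 mm.

A wall with a rectangular opening subtracted — a window. Sill at z = 839, opening 861 mm tall, so the head is at 839 + 861 = 1700 mm.


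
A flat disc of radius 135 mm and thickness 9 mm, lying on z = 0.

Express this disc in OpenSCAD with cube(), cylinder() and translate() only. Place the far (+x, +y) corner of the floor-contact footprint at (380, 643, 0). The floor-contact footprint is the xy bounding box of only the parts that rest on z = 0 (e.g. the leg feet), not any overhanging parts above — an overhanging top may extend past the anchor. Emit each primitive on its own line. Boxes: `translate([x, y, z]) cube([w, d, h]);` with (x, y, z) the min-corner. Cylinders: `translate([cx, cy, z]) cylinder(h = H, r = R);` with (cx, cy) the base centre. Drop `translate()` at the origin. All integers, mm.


translate([245, 508, 0]) cylinder(h = 9, r = 135);


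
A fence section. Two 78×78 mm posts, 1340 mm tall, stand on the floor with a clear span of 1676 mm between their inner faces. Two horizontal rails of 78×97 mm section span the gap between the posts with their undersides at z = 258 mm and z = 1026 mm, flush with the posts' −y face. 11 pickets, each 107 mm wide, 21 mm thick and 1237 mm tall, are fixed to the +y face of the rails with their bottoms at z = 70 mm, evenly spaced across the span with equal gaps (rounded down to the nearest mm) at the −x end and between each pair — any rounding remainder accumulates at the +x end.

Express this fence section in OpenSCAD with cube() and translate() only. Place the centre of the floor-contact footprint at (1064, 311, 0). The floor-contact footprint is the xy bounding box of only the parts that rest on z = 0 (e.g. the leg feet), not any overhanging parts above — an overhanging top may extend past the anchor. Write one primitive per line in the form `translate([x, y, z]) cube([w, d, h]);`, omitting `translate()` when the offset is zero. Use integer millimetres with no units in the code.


translate([148, 272, 0]) cube([78, 78, 1340]);
translate([1902, 272, 0]) cube([78, 78, 1340]);
translate([226, 272, 258]) cube([1676, 78, 97]);
translate([226, 272, 1026]) cube([1676, 78, 97]);
translate([267, 350, 70]) cube([107, 21, 1237]);
translate([415, 350, 70]) cube([107, 21, 1237]);
translate([563, 350, 70]) cube([107, 21, 1237]);
translate([711, 350, 70]) cube([107, 21, 1237]);
translate([859, 350, 70]) cube([107, 21, 1237]);
translate([1007, 350, 70]) cube([107, 21, 1237]);
translate([1155, 350, 70]) cube([107, 21, 1237]);
translate([1303, 350, 70]) cube([107, 21, 1237]);
translate([1451, 350, 70]) cube([107, 21, 1237]);
translate([1599, 350, 70]) cube([107, 21, 1237]);
translate([1747, 350, 70]) cube([107, 21, 1237]);


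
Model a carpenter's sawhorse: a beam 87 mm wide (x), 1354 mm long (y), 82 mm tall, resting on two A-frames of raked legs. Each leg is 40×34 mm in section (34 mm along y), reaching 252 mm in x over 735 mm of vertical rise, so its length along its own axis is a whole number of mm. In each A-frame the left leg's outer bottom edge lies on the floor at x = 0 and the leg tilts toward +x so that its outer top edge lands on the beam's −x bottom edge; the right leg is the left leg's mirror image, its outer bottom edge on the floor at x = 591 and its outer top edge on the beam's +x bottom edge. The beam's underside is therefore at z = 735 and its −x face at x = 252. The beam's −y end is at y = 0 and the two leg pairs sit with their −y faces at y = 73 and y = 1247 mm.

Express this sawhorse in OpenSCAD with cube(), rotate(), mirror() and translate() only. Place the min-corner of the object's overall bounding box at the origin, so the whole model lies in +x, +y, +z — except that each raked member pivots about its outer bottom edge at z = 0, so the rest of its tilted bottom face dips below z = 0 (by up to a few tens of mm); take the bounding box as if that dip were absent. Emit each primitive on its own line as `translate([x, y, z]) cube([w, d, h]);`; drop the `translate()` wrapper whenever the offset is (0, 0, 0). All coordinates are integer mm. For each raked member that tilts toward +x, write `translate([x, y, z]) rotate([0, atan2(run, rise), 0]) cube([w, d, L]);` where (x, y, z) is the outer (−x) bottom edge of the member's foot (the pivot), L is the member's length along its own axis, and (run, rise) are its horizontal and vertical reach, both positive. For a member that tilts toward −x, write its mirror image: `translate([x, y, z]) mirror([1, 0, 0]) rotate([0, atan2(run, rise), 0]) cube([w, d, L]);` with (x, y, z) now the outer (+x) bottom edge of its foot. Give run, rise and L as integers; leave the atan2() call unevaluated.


translate([252, 0, 735]) cube([87, 1354, 82]);
translate([0, 73, 0]) rotate([0, atan2(252, 735), 0]) cube([40, 34, 777]);
translate([591, 73, 0]) mirror([1, 0, 0]) rotate([0, atan2(252, 735), 0]) cube([40, 34, 777]);
translate([0, 1247, 0]) rotate([0, atan2(252, 735), 0]) cube([40, 34, 777]);
translate([591, 1247, 0]) mirror([1, 0, 0]) rotate([0, atan2(252, 735), 0]) cube([40, 34, 777]);


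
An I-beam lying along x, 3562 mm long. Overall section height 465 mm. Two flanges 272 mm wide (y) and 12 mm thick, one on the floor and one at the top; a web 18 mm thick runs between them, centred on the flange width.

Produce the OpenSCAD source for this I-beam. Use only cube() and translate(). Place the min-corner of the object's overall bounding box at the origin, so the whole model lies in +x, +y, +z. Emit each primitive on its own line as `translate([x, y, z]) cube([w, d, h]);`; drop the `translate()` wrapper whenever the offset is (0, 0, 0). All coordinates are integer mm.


cube([3562, 272, 12]);
translate([0, 127, 12]) cube([3562, 18, 441]);
translate([0, 0, 453]) cube([3562, 272, 12]);


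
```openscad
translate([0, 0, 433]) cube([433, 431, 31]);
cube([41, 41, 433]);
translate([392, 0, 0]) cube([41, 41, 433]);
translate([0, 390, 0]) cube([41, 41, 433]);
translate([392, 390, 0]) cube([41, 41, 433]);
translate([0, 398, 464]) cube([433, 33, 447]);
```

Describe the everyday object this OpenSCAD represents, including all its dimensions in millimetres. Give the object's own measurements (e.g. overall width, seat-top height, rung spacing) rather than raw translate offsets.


A chair. The seat is a 433×431×31 mm slab with its top at z = 464 mm, on four 41×41 mm corner legs (flush with the seat edges, standing on z = 0). A flat backrest 33 mm thick, 447 mm tall, spans the full seat width and rises from the seat top along its +y edge, rear face flush with the rear of the seat.


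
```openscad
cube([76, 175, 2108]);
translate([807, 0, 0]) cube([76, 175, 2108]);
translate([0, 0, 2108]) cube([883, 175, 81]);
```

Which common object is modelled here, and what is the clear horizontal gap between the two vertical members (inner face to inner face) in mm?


A door frame. The clear opening width is 731 mm.

Two 2108 mm tall posts with a header on top — a door frame. The left jamb is 76 mm wide at x = 0; the right jamb starts at x = 807. The clear opening is 807 − 76 = 731 mm.


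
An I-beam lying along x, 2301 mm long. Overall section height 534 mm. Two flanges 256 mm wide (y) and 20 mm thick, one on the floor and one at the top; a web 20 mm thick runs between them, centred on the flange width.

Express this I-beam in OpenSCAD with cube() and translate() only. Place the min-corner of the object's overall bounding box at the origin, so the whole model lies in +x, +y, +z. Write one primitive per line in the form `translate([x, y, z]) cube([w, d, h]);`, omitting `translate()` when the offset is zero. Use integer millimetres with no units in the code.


cube([2301, 256, 20]);
translate([0, 118, 20]) cube([2301, 20, 494]);
translate([0, 0, 514]) cube([2301, 256, 20]);


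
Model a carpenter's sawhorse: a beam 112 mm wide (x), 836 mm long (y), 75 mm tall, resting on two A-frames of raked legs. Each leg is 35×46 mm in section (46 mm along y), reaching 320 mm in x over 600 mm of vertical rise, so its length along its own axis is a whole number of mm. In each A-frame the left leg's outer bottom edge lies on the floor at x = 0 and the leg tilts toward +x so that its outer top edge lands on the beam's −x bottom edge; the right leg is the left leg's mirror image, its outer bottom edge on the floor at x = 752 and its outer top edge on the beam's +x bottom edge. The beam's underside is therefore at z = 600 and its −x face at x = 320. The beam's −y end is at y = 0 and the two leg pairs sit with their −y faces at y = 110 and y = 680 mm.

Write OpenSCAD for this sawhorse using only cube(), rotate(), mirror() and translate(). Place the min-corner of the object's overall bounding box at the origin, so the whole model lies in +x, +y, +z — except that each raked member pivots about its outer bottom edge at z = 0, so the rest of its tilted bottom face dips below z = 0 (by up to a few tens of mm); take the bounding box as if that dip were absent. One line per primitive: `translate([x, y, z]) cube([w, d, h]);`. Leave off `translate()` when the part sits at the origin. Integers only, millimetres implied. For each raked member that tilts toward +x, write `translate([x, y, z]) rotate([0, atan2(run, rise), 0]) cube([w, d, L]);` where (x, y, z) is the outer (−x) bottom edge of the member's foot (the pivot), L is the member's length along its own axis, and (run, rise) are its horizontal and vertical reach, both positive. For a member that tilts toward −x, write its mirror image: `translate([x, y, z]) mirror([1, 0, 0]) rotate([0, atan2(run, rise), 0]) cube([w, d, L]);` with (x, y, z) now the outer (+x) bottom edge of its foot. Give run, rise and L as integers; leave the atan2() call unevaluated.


// leg length = √(320² + 600²) = 680
// right-leg outer foot x = 2·320 + 112 = 752
// beam min-corner = (320, 0, 600)
translate([320, 0, 600]) cube([112, 836, 75]);
translate([0, 110, 0]) rotate([0, atan2(320, 600), 0]) cube([35, 46, 680]);
translate([752, 110, 0]) mirror([1, 0, 0]) rotate([0, atan2(320, 600), 0]) cube([35, 46, 680]);
translate([0, 680, 0]) rotate([0, atan2(320, 600), 0]) cube([35, 46, 680]);
translate([752, 680, 0]) mirror([1, 0, 0]) rotate([0, atan2(320, 600), 0]) cube([35, 46, 680]);


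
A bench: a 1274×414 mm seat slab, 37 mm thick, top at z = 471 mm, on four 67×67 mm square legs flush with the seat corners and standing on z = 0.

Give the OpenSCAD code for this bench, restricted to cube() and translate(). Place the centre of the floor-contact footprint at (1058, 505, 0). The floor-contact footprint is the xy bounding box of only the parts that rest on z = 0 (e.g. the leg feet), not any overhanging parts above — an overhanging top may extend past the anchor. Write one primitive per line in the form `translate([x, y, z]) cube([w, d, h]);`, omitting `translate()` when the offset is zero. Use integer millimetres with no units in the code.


translate([421, 298, 434]) cube([1274, 414, 37]);
translate([421, 298, 0]) cube([67, 67, 434]);
translate([421, 645, 0]) cube([67, 67, 434]);
translate([1628, 298, 0]) cube([67, 67, 434]);
translate([1628, 645, 0]) cube([67, 67, 434]);


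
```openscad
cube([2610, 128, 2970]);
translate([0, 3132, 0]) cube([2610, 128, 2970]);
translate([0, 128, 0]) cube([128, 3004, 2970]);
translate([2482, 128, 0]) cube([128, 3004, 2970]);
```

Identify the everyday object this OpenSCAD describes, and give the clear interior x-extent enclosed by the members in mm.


A house (or room) frame. The interior width is 2354 mm.

Four 2970 mm walls enclosing a rectangle with no floor or roof — a room or house frame. Outside width is 2610 mm and wall thickness is 128 mm, so the interior width is 2610 − 2 × 128 = 2354 mm.


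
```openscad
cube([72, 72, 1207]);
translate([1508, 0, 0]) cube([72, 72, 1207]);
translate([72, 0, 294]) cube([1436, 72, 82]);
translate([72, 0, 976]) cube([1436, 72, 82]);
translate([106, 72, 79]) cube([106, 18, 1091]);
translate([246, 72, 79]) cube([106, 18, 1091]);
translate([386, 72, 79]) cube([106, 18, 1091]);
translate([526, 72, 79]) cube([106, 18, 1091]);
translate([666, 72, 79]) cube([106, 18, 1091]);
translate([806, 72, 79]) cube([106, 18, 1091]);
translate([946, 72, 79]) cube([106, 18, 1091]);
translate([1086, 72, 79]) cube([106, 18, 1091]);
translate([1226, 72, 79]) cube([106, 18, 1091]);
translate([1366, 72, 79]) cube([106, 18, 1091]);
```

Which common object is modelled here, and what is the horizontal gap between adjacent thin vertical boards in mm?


A fence section. The picket gap is 34 mm.

Two posts, two rails, 10 pickets — a fence section. Span 1436 mm holds 10 pickets of 106 mm with 11 equal gaps: ⌊(1436 − 10·106) / 11⌋ = 34 mm.


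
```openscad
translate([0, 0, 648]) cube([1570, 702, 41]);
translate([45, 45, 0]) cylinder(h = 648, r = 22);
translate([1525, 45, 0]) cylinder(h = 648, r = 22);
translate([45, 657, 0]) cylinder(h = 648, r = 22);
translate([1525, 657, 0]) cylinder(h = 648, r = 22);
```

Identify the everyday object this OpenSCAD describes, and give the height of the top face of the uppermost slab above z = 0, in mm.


A table. The table height is 689 mm.

A 1570×702×41 slab sits at z = 648 on four Ø44 mm round legs — a table. The top surface is at 648 + 41 = 689 mm.


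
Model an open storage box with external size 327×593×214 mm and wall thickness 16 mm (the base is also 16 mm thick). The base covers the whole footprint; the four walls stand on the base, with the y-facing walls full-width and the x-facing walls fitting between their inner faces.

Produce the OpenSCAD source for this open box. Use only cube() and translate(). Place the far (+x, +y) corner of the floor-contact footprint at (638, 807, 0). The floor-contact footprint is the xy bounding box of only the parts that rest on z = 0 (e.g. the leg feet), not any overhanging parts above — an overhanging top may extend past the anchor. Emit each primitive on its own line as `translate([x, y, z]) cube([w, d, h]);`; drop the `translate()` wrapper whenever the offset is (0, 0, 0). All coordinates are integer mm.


translate([311, 214, 0]) cube([327, 593, 16]);
translate([311, 214, 16]) cube([327, 16, 198]);
translate([311, 791, 16]) cube([327, 16, 198]);
translate([311, 230, 16]) cube([16, 561, 198]);
translate([622, 230, 16]) cube([16, 561, 198]);


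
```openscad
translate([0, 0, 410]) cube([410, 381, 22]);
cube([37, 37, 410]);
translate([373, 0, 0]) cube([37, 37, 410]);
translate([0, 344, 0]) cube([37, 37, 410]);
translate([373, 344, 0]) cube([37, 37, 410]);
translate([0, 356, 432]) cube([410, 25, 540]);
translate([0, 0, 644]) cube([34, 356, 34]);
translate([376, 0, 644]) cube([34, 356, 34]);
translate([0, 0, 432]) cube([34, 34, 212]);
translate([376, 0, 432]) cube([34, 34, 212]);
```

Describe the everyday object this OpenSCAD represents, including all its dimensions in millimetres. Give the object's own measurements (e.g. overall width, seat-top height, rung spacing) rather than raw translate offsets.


A chair. The seat is a 410×381×22 mm slab with its top at z = 432 mm, on four 37×37 mm corner legs (flush with the seat edges, standing on z = 0). A flat backrest 25 mm thick, 540 mm tall, spans the full seat width and rises from the seat top along its +y edge, rear face flush with the rear of the seat. Two armrests of 34×34 mm section run along each side from the seat's front edge to the front of the backrest, top faces 246 mm above the seat top and outer faces flush with the seat's x-edges; a 34×34 mm post under the front of each armrest stands on the seat at the front corner.


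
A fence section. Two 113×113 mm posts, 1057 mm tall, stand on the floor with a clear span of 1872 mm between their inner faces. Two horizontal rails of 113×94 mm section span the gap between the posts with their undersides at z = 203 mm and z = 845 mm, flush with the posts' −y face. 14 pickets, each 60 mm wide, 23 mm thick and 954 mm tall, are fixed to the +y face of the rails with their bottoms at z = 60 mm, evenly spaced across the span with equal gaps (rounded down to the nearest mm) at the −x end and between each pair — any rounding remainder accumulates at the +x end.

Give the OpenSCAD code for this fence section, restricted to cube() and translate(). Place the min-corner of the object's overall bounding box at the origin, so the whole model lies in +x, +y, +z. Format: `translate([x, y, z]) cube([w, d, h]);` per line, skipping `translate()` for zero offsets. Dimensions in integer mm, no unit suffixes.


cube([113, 113, 1057]);
translate([1985, 0, 0]) cube([113, 113, 1057]);
translate([113, 0, 203]) cube([1872, 113, 94]);
translate([113, 0, 845]) cube([1872, 113, 94]);
translate([181, 113, 60]) cube([60, 23, 954]);
translate([309, 113, 60]) cube([60, 23, 954]);
translate([437, 113, 60]) cube([60, 23, 954]);
translate([565, 113, 60]) cube([60, 23, 954]);
translate([693, 113, 60]) cube([60, 23, 954]);
translate([821, 113, 60]) cube([60, 23, 954]);
translate([949, 113, 60]) cube([60, 23, 954]);
translate([1077, 113, 60]) cube([60, 23, 954]);
translate([1205, 113, 60]) cube([60, 23, 954]);
translate([1333, 113, 60]) cube([60, 23, 954]);
translate([1461, 113, 60]) cube([60, 23, 954]);
translate([1589, 113, 60]) cube([60, 23, 954]);
translate([1717, 113, 60]) cube([60, 23, 954]);
translate([1845, 113, 60]) cube([60, 23, 954]);


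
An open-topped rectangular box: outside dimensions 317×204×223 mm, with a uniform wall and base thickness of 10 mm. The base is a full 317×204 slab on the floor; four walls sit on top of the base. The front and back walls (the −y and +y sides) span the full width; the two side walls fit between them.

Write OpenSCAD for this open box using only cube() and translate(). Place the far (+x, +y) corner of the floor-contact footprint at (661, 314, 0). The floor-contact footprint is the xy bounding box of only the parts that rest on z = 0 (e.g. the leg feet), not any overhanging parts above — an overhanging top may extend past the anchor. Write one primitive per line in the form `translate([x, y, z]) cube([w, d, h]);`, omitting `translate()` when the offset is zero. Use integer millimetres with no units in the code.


translate([344, 110, 0]) cube([317, 204, 10]);
translate([344, 110, 10]) cube([317, 10, 213]);
translate([344, 304, 10]) cube([317, 10, 213]);
translate([344, 120, 10]) cube([10, 184, 213]);
translate([651, 120, 10]) cube([10, 184, 213]);


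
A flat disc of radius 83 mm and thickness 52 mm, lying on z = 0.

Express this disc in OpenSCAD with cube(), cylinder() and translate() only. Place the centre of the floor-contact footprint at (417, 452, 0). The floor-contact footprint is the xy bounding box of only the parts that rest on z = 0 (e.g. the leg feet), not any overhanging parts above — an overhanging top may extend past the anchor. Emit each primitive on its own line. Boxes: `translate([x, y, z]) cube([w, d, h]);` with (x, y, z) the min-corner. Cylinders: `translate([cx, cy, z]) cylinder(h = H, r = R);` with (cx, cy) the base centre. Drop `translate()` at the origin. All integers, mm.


translate([417, 452, 0]) cylinder(h = 52, r = 83);


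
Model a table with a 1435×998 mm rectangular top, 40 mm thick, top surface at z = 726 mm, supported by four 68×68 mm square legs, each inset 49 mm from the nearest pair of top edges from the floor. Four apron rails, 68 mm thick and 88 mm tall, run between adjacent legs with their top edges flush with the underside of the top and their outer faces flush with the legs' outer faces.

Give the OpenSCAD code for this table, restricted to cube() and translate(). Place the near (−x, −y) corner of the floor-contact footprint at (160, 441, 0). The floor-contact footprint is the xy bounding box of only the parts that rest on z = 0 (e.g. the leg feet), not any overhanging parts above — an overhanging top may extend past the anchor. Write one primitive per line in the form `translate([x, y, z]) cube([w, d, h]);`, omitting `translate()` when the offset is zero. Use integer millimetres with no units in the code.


// leg_h = 726 - 40 = 686
// apron z = 686 - 88 = 598
translate([111, 392, 686]) cube([1435, 998, 40]);
translate([160, 441, 0]) cube([68, 68, 686]);
translate([1429, 441, 0]) cube([68, 68, 686]);
translate([160, 1273, 0]) cube([68, 68, 686]);
translate([1429, 1273, 0]) cube([68, 68, 686]);
translate([228, 441, 598]) cube([1201, 68, 88]);
translate([228, 1273, 598]) cube([1201, 68, 88]);
translate([160, 509, 598]) cube([68, 764, 88]);
translate([1429, 509, 598]) cube([68, 764, 88]);


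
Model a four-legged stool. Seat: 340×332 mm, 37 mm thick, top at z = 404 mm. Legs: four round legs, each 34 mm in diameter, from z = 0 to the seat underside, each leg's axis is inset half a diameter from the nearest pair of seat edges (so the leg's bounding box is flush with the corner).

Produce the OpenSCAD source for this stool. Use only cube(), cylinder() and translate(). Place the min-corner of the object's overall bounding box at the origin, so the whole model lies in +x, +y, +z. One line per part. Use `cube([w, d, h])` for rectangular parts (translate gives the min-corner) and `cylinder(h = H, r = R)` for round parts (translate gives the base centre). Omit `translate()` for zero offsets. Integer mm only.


translate([0, 0, 367]) cube([340, 332, 37]);
translate([17, 17, 0]) cylinder(h = 367, r = 17);
translate([323, 17, 0]) cylinder(h = 367, r = 17);
translate([17, 315, 0]) cylinder(h = 367, r = 17);
translate([323, 315, 0]) cylinder(h = 367, r = 17);


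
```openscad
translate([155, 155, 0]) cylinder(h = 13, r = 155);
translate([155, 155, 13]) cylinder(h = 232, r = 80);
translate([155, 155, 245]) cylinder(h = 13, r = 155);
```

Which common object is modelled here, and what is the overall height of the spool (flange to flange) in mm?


A spool. The overall height is 258 mm.

Three coaxial cylinders, large–small–large — a spool. Two 13 mm flanges and a 232 mm core give 13 + 232 + 13 = 258 mm.


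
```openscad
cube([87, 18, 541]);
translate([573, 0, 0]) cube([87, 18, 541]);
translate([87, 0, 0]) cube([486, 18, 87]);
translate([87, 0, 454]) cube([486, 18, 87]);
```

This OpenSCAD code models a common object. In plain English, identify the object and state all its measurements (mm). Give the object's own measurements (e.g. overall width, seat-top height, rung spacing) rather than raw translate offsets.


A rectangular picture frame lying in the x–z plane (depth along y). The opening is 486 mm wide (x) by 367 mm tall (z), surrounded by a border 87 mm wide on all four sides. The frame is 18 mm deep and is made of two full-height vertical stiles with two horizontal rails fitted between them.


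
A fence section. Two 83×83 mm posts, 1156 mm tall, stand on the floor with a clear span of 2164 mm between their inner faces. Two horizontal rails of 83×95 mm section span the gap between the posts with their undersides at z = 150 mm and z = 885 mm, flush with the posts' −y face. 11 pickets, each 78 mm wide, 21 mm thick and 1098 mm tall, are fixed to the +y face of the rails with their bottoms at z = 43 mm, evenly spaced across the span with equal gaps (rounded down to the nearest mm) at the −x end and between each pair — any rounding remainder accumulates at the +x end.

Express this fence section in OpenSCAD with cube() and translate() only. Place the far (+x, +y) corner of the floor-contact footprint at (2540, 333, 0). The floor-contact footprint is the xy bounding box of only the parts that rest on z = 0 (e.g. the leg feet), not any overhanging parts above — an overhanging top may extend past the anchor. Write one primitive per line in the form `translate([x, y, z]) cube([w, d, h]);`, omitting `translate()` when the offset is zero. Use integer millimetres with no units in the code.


translate([210, 250, 0]) cube([83, 83, 1156]);
translate([2457, 250, 0]) cube([83, 83, 1156]);
translate([293, 250, 150]) cube([2164, 83, 95]);
translate([293, 250, 885]) cube([2164, 83, 95]);
translate([401, 333, 43]) cube([78, 21, 1098]);
translate([587, 333, 43]) cube([78, 21, 1098]);
translate([773, 333, 43]) cube([78, 21, 1098]);
translate([959, 333, 43]) cube([78, 21, 1098]);
translate([1145, 333, 43]) cube([78, 21, 1098]);
translate([1331, 333, 43]) cube([78, 21, 1098]);
translate([1517, 333, 43]) cube([78, 21, 1098]);
translate([1703, 333, 43]) cube([78, 21, 1098]);
translate([1889, 333, 43]) cube([78, 21, 1098]);
translate([2075, 333, 43]) cube([78, 21, 1098]);
translate([2261, 333, 43]) cube([78, 21, 1098]);


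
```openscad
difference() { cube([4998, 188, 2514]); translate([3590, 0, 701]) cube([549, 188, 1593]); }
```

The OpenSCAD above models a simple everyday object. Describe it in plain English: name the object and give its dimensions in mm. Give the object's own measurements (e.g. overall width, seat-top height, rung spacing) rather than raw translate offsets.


A wall 4998 mm long (x), 188 mm thick (y), 2514 mm tall, with a rectangular window opening cut through it. The opening is 549 mm wide and 1593 mm tall; its sill is at z = 701 mm and its near (−x) edge is 3590 mm from the wall's −x end. The opening passes through the full wall thickness.


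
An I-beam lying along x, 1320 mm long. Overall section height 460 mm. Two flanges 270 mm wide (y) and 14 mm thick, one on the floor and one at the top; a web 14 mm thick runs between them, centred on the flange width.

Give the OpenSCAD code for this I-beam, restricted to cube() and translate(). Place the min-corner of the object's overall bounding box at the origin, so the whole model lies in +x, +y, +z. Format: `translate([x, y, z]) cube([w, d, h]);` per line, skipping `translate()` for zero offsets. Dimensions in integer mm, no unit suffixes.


cube([1320, 270, 14]);
translate([0, 128, 14]) cube([1320, 14, 432]);
translate([0, 0, 446]) cube([1320, 270, 14]);


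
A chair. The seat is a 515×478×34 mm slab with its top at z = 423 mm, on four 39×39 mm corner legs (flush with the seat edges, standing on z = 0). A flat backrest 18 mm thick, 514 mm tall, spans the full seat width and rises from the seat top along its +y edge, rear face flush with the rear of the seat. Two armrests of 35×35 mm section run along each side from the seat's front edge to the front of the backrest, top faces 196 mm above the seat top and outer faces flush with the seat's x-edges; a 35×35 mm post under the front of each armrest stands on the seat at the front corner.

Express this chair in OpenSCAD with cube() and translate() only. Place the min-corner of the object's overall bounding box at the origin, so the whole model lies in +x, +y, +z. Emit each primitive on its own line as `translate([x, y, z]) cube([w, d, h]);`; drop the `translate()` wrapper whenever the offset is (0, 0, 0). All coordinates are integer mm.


// leg_h = 423 - 34 = 389
// arm post h = 196 - 35 = 161
translate([0, 0, 389]) cube([515, 478, 34]);
cube([39, 39, 389]);
translate([476, 0, 0]) cube([39, 39, 389]);
translate([0, 439, 0]) cube([39, 39, 389]);
translate([476, 439, 0]) cube([39, 39, 389]);
translate([0, 460, 423]) cube([515, 18, 514]);
translate([0, 0, 584]) cube([35, 460, 35]);
translate([480, 0, 584]) cube([35, 460, 35]);
translate([0, 0, 423]) cube([35, 35, 161]);
translate([480, 0, 423]) cube([35, 35, 161]);


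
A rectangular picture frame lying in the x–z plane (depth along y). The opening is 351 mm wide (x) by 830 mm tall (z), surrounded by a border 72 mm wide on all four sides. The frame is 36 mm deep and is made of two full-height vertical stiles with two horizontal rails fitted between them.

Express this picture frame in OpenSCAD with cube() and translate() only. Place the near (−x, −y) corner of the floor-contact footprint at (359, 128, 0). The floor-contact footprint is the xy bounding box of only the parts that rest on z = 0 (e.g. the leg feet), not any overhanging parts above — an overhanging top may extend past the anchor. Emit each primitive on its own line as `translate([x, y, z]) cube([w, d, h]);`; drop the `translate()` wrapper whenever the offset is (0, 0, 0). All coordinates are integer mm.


translate([359, 128, 0]) cube([72, 36, 974]);
translate([782, 128, 0]) cube([72, 36, 974]);
translate([431, 128, 0]) cube([351, 36, 72]);
translate([431, 128, 902]) cube([351, 36, 72]);


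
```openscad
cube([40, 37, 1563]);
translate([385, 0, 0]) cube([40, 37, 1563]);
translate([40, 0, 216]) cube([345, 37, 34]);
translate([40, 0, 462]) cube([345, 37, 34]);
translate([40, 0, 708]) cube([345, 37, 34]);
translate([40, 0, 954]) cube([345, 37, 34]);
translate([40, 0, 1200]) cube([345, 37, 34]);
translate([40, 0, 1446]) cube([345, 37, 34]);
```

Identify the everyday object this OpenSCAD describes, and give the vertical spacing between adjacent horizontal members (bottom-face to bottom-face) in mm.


A ladder. The rung spacing is 246 mm.

Two tall 40×37 posts with 6 short bars between them — a ladder. Adjacent rungs sit at z = 216 and z = 462, so the spacing is 462 − 216 = 246 mm.


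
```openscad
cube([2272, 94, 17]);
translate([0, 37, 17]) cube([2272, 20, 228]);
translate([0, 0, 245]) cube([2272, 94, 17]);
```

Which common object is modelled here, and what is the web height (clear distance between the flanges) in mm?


An I-beam. The web height is 228 mm.

Two wide flanges with a thin centred web — an I-beam. Overall 262 mm minus two 17 mm flanges gives a web of 262 − 2·17 = 228 mm.


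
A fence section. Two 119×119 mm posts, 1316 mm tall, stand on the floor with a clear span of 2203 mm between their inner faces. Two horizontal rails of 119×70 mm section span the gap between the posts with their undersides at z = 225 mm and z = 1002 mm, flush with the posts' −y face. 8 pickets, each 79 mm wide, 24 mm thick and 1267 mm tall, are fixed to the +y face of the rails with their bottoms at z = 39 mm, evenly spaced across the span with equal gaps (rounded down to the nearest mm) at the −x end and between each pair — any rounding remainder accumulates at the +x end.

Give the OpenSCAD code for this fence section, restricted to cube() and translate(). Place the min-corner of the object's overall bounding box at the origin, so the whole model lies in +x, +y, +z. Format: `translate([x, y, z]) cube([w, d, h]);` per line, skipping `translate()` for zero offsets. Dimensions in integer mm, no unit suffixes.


cube([119, 119, 1316]);
translate([2322, 0, 0]) cube([119, 119, 1316]);
translate([119, 0, 225]) cube([2203, 119, 70]);
translate([119, 0, 1002]) cube([2203, 119, 70]);
translate([293, 119, 39]) cube([79, 24, 1267]);
translate([546, 119, 39]) cube([79, 24, 1267]);
translate([799, 119, 39]) cube([79, 24, 1267]);
translate([1052, 119, 39]) cube([79, 24, 1267]);
translate([1305, 119, 39]) cube([79, 24, 1267]);
translate([1558, 119, 39]) cube([79, 24, 1267]);
translate([1811, 119, 39]) cube([79, 24, 1267]);
translate([2064, 119, 39]) cube([79, 24, 1267]);


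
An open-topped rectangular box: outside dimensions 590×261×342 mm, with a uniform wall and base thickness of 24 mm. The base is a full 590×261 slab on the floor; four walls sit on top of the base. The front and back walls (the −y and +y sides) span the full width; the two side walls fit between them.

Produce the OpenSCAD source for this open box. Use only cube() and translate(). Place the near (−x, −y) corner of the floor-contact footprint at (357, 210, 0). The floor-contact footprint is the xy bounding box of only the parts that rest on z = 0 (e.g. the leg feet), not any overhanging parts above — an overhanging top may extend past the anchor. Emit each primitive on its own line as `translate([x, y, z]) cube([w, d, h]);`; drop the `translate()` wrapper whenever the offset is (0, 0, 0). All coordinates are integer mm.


translate([357, 210, 0]) cube([590, 261, 24]);
translate([357, 210, 24]) cube([590, 24, 318]);
translate([357, 447, 24]) cube([590, 24, 318]);
translate([357, 234, 24]) cube([24, 213, 318]);
translate([923, 234, 24]) cube([24, 213, 318]);


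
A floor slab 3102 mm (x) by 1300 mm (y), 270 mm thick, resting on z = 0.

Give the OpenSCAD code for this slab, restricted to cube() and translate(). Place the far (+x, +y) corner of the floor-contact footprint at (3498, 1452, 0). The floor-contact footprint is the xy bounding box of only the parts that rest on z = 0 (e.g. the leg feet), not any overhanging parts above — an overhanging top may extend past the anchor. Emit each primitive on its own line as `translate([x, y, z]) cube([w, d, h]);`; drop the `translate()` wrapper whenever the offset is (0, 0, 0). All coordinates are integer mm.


translate([396, 152, 0]) cube([3102, 1300, 270]);


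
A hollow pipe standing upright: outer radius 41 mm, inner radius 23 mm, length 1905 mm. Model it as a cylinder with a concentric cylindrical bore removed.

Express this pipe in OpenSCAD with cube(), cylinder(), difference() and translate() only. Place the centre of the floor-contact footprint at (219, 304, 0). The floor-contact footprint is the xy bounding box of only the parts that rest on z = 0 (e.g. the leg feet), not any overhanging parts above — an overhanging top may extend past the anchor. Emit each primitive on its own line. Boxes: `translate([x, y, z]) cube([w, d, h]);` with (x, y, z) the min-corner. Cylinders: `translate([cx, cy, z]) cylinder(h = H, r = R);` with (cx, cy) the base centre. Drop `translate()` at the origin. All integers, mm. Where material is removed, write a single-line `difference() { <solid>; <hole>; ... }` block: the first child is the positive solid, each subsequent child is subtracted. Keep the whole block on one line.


difference() { translate([219, 304, 0]) cylinder(h = 1905, r = 41); translate([219, 304, 0]) cylinder(h = 1905, r = 23); }


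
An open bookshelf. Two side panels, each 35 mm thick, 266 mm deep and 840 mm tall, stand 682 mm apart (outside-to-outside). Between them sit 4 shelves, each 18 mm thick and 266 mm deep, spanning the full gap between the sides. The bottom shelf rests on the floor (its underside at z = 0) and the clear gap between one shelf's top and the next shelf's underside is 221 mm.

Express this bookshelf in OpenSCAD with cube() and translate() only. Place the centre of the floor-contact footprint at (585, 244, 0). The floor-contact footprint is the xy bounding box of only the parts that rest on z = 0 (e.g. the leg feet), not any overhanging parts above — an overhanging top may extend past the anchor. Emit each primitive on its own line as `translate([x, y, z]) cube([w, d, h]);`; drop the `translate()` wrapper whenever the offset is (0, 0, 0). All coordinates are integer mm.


translate([244, 111, 0]) cube([35, 266, 840]);
translate([891, 111, 0]) cube([35, 266, 840]);
translate([279, 111, 0]) cube([612, 266, 18]);
translate([279, 111, 239]) cube([612, 266, 18]);
translate([279, 111, 478]) cube([612, 266, 18]);
translate([279, 111, 717]) cube([612, 266, 18]);


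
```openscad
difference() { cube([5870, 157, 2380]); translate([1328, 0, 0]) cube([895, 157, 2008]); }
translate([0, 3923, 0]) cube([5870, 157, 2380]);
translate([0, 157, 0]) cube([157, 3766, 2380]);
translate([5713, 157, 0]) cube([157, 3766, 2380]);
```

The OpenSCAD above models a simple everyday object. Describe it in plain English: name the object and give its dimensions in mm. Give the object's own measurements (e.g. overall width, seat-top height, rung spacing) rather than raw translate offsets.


A single room: four walls, each 2380 mm tall and 157 mm thick, enclosing an outside footprint 5870×4080 mm (x × y), no floor or roof. The front and back walls (−y and +y sides) run the full x-width; the side walls fit between their inner faces. A door opening 895 mm wide and 2008 mm tall is cut through the front wall from the floor up, its −x edge 1328 mm from the wall's −x end.


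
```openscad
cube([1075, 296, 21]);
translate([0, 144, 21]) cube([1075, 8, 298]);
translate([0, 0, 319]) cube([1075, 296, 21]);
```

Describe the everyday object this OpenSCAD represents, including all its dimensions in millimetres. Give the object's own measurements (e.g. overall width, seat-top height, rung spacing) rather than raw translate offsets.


An I-beam lying along x, 1075 mm long. Overall section height 340 mm. Two flanges 296 mm wide (y) and 21 mm thick, one on the floor and one at the top; a web 8 mm thick runs between them, centred on the flange width.


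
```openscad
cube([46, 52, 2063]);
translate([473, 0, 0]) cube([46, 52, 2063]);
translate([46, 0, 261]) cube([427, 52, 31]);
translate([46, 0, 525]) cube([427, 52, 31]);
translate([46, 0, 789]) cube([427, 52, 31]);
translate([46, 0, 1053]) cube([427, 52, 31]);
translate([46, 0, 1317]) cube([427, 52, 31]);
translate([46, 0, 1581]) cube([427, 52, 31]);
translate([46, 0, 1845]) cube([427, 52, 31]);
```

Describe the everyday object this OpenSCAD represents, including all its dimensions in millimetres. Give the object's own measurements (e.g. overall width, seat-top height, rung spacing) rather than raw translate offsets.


A straight ladder. Two 46×52 mm vertical rails, 2063 mm tall, stand 519 mm apart (outside-to-outside) with their front faces coplanar on the −y side. 7 rungs, each 52 mm deep and 31 mm tall, span between the inner faces of the rails, front faces flush with the rails. The lowest rung's underside is at z = 261 mm and rungs are spaced 264 mm apart (underside to underside).


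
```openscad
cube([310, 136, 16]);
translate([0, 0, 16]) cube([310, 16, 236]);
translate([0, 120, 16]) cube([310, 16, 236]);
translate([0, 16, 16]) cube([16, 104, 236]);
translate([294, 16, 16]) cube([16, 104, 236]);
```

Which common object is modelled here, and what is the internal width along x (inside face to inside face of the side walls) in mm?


An open box. The internal width is 278 mm.

A 310×136 base slab with four walls standing on it — an open box. The base is 310 mm wide and the walls are 16 mm thick, so the internal width is 310 − 2 × 16 = 278 mm.


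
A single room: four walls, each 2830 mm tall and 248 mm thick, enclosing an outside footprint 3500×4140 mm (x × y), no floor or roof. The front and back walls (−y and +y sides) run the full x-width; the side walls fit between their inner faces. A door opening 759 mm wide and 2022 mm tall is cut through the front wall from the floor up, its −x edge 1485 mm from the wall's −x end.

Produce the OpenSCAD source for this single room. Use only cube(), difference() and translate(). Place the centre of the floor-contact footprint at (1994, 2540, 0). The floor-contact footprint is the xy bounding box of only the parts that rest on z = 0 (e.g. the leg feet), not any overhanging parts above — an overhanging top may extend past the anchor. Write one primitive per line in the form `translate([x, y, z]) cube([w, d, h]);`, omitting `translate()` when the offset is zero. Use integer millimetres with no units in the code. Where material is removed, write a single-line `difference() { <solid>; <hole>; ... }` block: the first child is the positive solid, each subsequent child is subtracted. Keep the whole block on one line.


difference() { translate([244, 470, 0]) cube([3500, 248, 2830]); translate([1729, 470, 0]) cube([759, 248, 2022]); }
translate([244, 4362, 0]) cube([3500, 248, 2830]);
translate([244, 718, 0]) cube([248, 3644, 2830]);
translate([3496, 718, 0]) cube([248, 3644, 2830]);
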